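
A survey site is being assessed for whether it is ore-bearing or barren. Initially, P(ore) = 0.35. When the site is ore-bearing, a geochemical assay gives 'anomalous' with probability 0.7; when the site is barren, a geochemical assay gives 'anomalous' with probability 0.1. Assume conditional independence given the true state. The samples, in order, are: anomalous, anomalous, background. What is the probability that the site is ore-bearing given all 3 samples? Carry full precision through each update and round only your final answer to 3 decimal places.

0.898

Each posterior becomes the prior for the next update.
After 'anomalous': P(ore) = 0.7·0.3500 / (0.7·0.3500 + 0.1·0.6500) ≈ 0.7903
After 'anomalous': P(ore) = 0.7·0.7903 / (0.7·0.7903 + 0.1·0.2097) ≈ 0.9635
After 'background': P(ore) = 0.3·0.9635 / (0.3·0.9635 + 0.9·0.0365) ≈ 0.8979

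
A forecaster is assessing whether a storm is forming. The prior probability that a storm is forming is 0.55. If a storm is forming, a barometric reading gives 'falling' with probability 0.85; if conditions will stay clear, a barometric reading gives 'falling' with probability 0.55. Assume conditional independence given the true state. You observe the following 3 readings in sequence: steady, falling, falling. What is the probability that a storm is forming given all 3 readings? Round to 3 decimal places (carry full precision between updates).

0.493

After 'steady': P(storm) = 0.15·0.5500 / (0.15·0.5500 + 0.45·0.4500) ≈ 0.2895
After 'falling': P(storm) = 0.85·0.2895 / (0.85·0.2895 + 0.55·0.7105) ≈ 0.3864
After 'falling': P(storm) = 0.85·0.3864 / (0.85·0.3864 + 0.55·0.6136) ≈ 0.4932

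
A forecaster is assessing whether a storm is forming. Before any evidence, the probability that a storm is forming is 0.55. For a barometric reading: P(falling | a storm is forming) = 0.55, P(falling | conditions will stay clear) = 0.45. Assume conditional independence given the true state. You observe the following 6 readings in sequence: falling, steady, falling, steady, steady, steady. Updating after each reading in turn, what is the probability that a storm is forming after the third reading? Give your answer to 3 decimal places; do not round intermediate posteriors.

After 'falling': P(storm) = 0.55·0.5500 / (0.55·0.5500 + 0.45·0.4500) ≈ 0.5990
After 'steady': P(storm) = 0.45·0.5990 / (0.45·0.5990 + 0.55·0.4010) ≈ 0.5500
After 'falling': P(storm) = 0.55·0.5500 / (0.55·0.5500 + 0.45·0.4500) ≈ 0.5990

0.599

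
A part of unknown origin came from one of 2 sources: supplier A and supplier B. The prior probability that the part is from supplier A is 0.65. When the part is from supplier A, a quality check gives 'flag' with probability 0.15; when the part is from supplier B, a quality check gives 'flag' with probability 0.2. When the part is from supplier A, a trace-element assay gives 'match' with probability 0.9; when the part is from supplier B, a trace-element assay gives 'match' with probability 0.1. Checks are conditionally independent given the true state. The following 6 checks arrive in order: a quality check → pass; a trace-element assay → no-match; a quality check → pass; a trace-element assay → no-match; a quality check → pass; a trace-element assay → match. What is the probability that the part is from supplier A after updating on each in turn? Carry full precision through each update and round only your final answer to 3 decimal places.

0.198

Each posterior becomes the prior for the next update.
After a quality check='pass': P(supplier A) = 0.85·0.6500 / (0.85·0.6500 + 0.8·0.3500) ≈ 0.6637
After a trace-element assay='no-match': P(supplier A) = 0.1·0.6637 / (0.1·0.6637 + 0.9·0.3363) ≈ 0.1798
After a quality check='pass': P(supplier A) = 0.85·0.1798 / (0.85·0.1798 + 0.8·0.8202) ≈ 0.1889
After a trace-element assay='no-match': P(supplier A) = 0.1·0.1889 / (0.1·0.1889 + 0.9·0.8111) ≈ 0.0252
After a quality check='pass': P(supplier A) = 0.85·0.0252 / (0.85·0.0252 + 0.8·0.9748) ≈ 0.0268
After a trace-element assay='match': P(supplier A) = 0.9·0.0268 / (0.9·0.0268 + 0.1·0.9732) ≈ 0.1984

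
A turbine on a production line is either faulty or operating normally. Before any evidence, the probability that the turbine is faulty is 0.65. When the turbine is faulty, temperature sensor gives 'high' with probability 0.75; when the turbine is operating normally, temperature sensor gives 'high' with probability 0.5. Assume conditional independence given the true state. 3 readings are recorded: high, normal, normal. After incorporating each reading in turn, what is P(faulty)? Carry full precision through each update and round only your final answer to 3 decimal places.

After 'high': P(faulty) = 0.75·0.6500 / (0.75·0.6500 + 0.5·0.3500) ≈ 0.7358
After 'normal': P(faulty) = 0.25·0.7358 / (0.25·0.7358 + 0.5·0.2642) ≈ 0.5821
After 'normal': P(faulty) = 0.25·0.5821 / (0.25·0.5821 + 0.5·0.4179) ≈ 0.4105

0.411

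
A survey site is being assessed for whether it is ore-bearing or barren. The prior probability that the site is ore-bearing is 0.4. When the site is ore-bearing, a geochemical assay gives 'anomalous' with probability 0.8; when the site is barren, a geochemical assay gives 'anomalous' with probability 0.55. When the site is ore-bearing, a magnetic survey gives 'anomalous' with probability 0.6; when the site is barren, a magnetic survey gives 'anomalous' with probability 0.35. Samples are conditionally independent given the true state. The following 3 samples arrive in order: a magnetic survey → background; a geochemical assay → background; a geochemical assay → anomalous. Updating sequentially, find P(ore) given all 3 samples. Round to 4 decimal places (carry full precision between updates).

After a magnetic survey='background': P(ore) = 0.4·0.4000 / (0.4·0.4000 + 0.65·0.6000) ≈ 0.2909
After a geochemical assay='background': P(ore) = 0.2·0.2909 / (0.2·0.2909 + 0.45·0.7091) ≈ 0.1542
After a geochemical assay='anomalous': P(ore) = 0.8·0.1542 / (0.8·0.1542 + 0.55·0.8458) ≈ 0.2096

0.2096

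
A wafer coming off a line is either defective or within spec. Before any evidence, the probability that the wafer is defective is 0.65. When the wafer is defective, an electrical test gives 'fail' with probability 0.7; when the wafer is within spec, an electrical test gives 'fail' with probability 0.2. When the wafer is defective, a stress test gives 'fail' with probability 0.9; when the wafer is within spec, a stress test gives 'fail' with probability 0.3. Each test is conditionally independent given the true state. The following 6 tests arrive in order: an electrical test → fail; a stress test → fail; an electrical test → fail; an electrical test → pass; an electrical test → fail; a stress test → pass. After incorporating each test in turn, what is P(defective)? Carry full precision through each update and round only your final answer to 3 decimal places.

Apply Bayes' rule sequentially, carrying P(defective) forward.
After an electrical test='fail': P(defective) = 0.7·0.6500 / (0.7·0.6500 + 0.2·0.3500) ≈ 0.8667
After a stress test='fail': P(defective) = 0.9·0.8667 / (0.9·0.8667 + 0.3·0.1333) ≈ 0.9512
After an electrical test='fail': P(defective) = 0.7·0.9512 / (0.7·0.9512 + 0.2·0.0488) ≈ 0.9856
After an electrical test='pass': P(defective) = 0.3·0.9856 / (0.3·0.9856 + 0.8·0.0144) ≈ 0.9624
After an electrical test='fail': P(defective) = 0.7·0.9624 / (0.7·0.9624 + 0.2·0.0376) ≈ 0.9890
After a stress test='pass': P(defective) = 0.1·0.9890 / (0.1·0.9890 + 0.7·0.0110) ≈ 0.9275

0.928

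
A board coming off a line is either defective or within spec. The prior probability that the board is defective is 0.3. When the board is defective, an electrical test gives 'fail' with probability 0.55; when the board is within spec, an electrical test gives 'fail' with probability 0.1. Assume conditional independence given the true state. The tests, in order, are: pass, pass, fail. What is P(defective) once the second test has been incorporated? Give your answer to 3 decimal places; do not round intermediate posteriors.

0.097

Apply Bayes' rule sequentially, carrying P(defective) forward.
After 'pass': P(defective) = 0.45·0.3000 / (0.45·0.3000 + 0.9·0.7000) ≈ 0.1765
After 'pass': P(defective) = 0.45·0.1765 / (0.45·0.1765 + 0.9·0.8235) ≈ 0.0968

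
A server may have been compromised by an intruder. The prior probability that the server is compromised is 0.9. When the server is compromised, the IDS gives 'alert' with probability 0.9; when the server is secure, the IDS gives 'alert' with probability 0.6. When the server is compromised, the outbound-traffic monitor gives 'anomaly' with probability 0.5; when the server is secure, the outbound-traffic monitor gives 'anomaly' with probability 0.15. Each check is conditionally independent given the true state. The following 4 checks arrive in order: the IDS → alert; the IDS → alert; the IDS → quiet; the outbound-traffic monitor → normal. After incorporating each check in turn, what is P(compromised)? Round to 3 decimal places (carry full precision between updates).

After the IDS='alert': P(compromised) = 0.9·0.9000 / (0.9·0.9000 + 0.6·0.1000) ≈ 0.9310
After the IDS='alert': P(compromised) = 0.9·0.9310 / (0.9·0.9310 + 0.6·0.0690) ≈ 0.9529
After the IDS='quiet': P(compromised) = 0.1·0.9529 / (0.1·0.9529 + 0.4·0.0471) ≈ 0.8351
After the outbound-traffic monitor='normal': P(compromised) = 0.5·0.8351 / (0.5·0.8351 + 0.85·0.1649) ≈ 0.7486

0.749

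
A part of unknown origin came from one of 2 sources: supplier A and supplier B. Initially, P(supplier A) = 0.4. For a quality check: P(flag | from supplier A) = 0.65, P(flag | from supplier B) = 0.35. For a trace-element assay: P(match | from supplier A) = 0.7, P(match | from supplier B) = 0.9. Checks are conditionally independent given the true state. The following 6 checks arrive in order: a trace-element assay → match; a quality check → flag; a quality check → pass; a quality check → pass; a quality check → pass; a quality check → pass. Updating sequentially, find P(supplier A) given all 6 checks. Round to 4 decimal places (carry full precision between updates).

0.0749

Apply Bayes' rule sequentially, carrying P(supplier A) forward.
After a trace-element assay='match': P(supplier A) = 0.7·0.4000 / (0.7·0.4000 + 0.9·0.6000) ≈ 0.3415
After a quality check='flag': P(supplier A) = 0.65·0.3415 / (0.65·0.3415 + 0.35·0.6585) ≈ 0.4906
After a quality check='pass': P(supplier A) = 0.35·0.4906 / (0.35·0.4906 + 0.65·0.5094) ≈ 0.3415
After a quality check='pass': P(supplier A) = 0.35·0.3415 / (0.35·0.3415 + 0.65·0.6585) ≈ 0.2183
After a quality check='pass': P(supplier A) = 0.35·0.2183 / (0.35·0.2183 + 0.65·0.7817) ≈ 0.1307
After a quality check='pass': P(supplier A) = 0.35·0.1307 / (0.35·0.1307 + 0.65·0.8693) ≈ 0.0749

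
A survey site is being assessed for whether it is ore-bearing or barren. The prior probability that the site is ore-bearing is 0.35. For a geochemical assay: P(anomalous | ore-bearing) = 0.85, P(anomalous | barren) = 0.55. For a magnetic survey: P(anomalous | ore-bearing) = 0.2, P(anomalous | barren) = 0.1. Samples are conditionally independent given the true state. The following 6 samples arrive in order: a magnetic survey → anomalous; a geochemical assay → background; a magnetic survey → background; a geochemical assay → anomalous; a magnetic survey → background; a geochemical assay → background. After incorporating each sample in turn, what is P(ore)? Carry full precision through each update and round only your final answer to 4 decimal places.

0.1275

After a magnetic survey='anomalous': P(ore) = 0.2·0.3500 / (0.2·0.3500 + 0.1·0.6500) ≈ 0.5185
After a geochemical assay='background': P(ore) = 0.15·0.5185 / (0.15·0.5185 + 0.45·0.4815) ≈ 0.2642
After a magnetic survey='background': P(ore) = 0.8·0.2642 / (0.8·0.2642 + 0.9·0.7358) ≈ 0.2419
After a geochemical assay='anomalous': P(ore) = 0.85·0.2419 / (0.85·0.2419 + 0.55·0.7581) ≈ 0.3303
After a magnetic survey='background': P(ore) = 0.8·0.3303 / (0.8·0.3303 + 0.9·0.6697) ≈ 0.3048
After a geochemical assay='background': P(ore) = 0.15·0.3048 / (0.15·0.3048 + 0.45·0.6952) ≈ 0.1275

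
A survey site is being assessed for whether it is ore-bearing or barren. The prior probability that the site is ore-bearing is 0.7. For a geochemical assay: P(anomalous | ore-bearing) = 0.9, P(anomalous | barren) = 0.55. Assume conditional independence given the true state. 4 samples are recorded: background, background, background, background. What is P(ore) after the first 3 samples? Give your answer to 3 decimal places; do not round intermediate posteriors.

0.025

Apply Bayes' rule sequentially, carrying P(ore) forward.
After 'background': P(ore) = 0.1·0.7000 / (0.1·0.7000 + 0.45·0.3000) ≈ 0.3415
After 'background': P(ore) = 0.1·0.3415 / (0.1·0.3415 + 0.45·0.6585) ≈ 0.1033
After 'background': P(ore) = 0.1·0.1033 / (0.1·0.1033 + 0.45·0.8967) ≈ 0.0250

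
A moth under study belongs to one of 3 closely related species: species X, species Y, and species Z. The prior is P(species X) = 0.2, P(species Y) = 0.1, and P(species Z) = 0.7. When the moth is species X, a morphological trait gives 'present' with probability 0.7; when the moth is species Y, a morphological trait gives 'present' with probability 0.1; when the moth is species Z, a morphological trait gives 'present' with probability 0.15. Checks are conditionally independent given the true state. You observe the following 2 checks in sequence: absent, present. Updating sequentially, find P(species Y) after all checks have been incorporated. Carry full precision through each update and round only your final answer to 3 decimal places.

After 'absent': normaliser = 0.3·0.2000 + 0.9·0.1000 + 0.85·0.7000; P(species X) ≈ 0.0805, P(species Y) ≈ 0.1208, P(species Z) ≈ 0.7987
After 'present': normaliser = 0.7·0.0805 + 0.1·0.1208 + 0.15·0.7987; P(species X) ≈ 0.2995, P(species Y) ≈ 0.0642, P(species Z) ≈ 0.6364

0.064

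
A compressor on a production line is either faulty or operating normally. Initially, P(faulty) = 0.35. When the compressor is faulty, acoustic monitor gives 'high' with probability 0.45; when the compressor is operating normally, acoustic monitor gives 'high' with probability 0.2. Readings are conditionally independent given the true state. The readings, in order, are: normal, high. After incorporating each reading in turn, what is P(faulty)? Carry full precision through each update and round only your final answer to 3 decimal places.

0.454

After 'normal': P(faulty) = 0.55·0.3500 / (0.55·0.3500 + 0.8·0.6500) ≈ 0.2702
After 'high': P(faulty) = 0.45·0.2702 / (0.45·0.2702 + 0.2·0.7298) ≈ 0.4544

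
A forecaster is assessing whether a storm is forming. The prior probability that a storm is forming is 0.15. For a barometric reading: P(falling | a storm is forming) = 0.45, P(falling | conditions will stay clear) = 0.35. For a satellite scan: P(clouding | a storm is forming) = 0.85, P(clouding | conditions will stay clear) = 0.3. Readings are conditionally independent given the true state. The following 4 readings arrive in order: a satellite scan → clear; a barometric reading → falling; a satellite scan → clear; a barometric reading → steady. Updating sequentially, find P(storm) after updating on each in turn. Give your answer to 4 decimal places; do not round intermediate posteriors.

After a satellite scan='clear': P(storm) = 0.15·0.1500 / (0.15·0.1500 + 0.7·0.8500) ≈ 0.0364
After a barometric reading='falling': P(storm) = 0.45·0.0364 / (0.45·0.0364 + 0.35·0.9636) ≈ 0.0464
After a satellite scan='clear': P(storm) = 0.15·0.0464 / (0.15·0.0464 + 0.7·0.9536) ≈ 0.0103
After a barometric reading='steady': P(storm) = 0.55·0.0103 / (0.55·0.0103 + 0.65·0.9897) ≈ 0.0087

0.0087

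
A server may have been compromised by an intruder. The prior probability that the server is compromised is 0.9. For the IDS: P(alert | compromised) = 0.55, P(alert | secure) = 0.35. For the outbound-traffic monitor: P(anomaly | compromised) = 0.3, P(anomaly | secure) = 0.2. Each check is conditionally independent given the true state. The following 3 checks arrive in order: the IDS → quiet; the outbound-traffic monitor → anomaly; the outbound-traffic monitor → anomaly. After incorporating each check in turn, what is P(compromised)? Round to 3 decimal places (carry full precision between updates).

After the IDS='quiet': P(compromised) = 0.45·0.9000 / (0.45·0.9000 + 0.65·0.1000) ≈ 0.8617
After the outbound-traffic monitor='anomaly': P(compromised) = 0.3·0.8617 / (0.3·0.8617 + 0.2·0.1383) ≈ 0.9033
After the outbound-traffic monitor='anomaly': P(compromised) = 0.3·0.9033 / (0.3·0.9033 + 0.2·0.0967) ≈ 0.9334

0.933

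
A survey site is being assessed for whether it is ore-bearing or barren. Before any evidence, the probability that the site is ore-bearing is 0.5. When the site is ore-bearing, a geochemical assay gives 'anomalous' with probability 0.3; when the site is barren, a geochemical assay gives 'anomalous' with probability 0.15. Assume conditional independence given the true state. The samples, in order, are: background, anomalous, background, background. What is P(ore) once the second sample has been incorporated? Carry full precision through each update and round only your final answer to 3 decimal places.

0.622

Each posterior becomes the prior for the next update.
After 'background': P(ore) = 0.7·0.5000 / (0.7·0.5000 + 0.85·0.5000) ≈ 0.4516
After 'anomalous': P(ore) = 0.3·0.4516 / (0.3·0.4516 + 0.15·0.5484) ≈ 0.6222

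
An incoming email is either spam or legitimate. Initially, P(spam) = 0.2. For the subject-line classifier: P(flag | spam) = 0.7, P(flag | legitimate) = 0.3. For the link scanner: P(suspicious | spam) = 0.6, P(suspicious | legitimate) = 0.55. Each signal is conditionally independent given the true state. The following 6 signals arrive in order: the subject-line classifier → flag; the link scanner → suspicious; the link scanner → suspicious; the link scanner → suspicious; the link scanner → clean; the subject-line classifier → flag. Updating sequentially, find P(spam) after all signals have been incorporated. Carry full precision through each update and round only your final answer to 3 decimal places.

0.611

After the subject-line classifier='flag': P(spam) = 0.7·0.2000 / (0.7·0.2000 + 0.3·0.8000) ≈ 0.3684
After the link scanner='suspicious': P(spam) = 0.6·0.3684 / (0.6·0.3684 + 0.55·0.6316) ≈ 0.3889
After the link scanner='suspicious': P(spam) = 0.6·0.3889 / (0.6·0.3889 + 0.55·0.6111) ≈ 0.4098
After the link scanner='suspicious': P(spam) = 0.6·0.4098 / (0.6·0.4098 + 0.55·0.5902) ≈ 0.4310
After the link scanner='clean': P(spam) = 0.4·0.4310 / (0.4·0.4310 + 0.45·0.5690) ≈ 0.4023
After the subject-line classifier='flag': P(spam) = 0.7·0.4023 / (0.7·0.4023 + 0.3·0.5977) ≈ 0.6110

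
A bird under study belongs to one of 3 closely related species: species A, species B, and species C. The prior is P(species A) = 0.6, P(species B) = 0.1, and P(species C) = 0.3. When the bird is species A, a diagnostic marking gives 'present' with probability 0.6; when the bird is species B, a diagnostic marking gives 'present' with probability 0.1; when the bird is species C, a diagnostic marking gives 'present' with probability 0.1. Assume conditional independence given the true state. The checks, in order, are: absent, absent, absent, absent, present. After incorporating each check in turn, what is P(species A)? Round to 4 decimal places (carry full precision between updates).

After 'absent': normaliser = 0.4·0.6000 + 0.9·0.1000 + 0.9·0.3000; P(species A) ≈ 0.4000, P(species B) ≈ 0.1500, P(species C) ≈ 0.4500
After 'absent': normaliser = 0.4·0.4000 + 0.9·0.1500 + 0.9·0.4500; P(species A) ≈ 0.2286, P(species B) ≈ 0.1929, P(species C) ≈ 0.5786
After 'absent': normaliser = 0.4·0.2286 + 0.9·0.1929 + 0.9·0.5786; P(species A) ≈ 0.1164, P(species B) ≈ 0.2209, P(species C) ≈ 0.6627
After 'absent': normaliser = 0.4·0.1164 + 0.9·0.2209 + 0.9·0.6627; P(species A) ≈ 0.0553, P(species B) ≈ 0.2362, P(species C) ≈ 0.7085
After 'present': normaliser = 0.6·0.0553 + 0.1·0.2362 + 0.1·0.7085; P(species A) ≈ 0.2599, P(species B) ≈ 0.1850, P(species C) ≈ 0.5551

0.2599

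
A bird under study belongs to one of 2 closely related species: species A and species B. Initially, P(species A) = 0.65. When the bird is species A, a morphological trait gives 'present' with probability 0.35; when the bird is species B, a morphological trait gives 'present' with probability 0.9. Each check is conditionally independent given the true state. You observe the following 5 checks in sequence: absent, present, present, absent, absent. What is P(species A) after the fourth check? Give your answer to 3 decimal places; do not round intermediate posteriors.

Each posterior becomes the prior for the next update.
After 'absent': P(species A) = 0.65·0.6500 / (0.65·0.6500 + 0.1·0.3500) ≈ 0.9235
After 'present': P(species A) = 0.35·0.9235 / (0.35·0.9235 + 0.9·0.0765) ≈ 0.8244
After 'present': P(species A) = 0.35·0.8244 / (0.35·0.8244 + 0.9·0.1756) ≈ 0.6461
After 'absent': P(species A) = 0.65·0.6461 / (0.65·0.6461 + 0.1·0.3539) ≈ 0.9223

0.922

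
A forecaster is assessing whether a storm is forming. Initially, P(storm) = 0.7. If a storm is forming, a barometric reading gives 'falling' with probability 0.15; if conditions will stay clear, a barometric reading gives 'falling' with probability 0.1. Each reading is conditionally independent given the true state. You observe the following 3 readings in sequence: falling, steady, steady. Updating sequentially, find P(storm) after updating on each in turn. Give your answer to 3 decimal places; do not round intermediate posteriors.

After 'falling': P(storm) = 0.15·0.7000 / (0.15·0.7000 + 0.1·0.3000) ≈ 0.7778
After 'steady': P(storm) = 0.85·0.7778 / (0.85·0.7778 + 0.9·0.2222) ≈ 0.7677
After 'steady': P(storm) = 0.85·0.7677 / (0.85·0.7677 + 0.9·0.2323) ≈ 0.7574

0.757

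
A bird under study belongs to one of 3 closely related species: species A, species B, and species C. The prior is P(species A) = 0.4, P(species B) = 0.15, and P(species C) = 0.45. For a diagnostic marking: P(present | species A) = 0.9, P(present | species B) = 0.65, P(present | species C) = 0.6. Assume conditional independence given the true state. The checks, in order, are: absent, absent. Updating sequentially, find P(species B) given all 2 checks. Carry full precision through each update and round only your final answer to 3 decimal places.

0.195

After 'absent': normaliser = 0.1·0.4000 + 0.35·0.1500 + 0.4·0.4500; P(species A) ≈ 0.1468, P(species B) ≈ 0.1927, P(species C) ≈ 0.6606
After 'absent': normaliser = 0.1·0.1468 + 0.35·0.1927 + 0.4·0.6606; P(species A) ≈ 0.0424, P(species B) ≈ 0.1947, P(species C) ≈ 0.7629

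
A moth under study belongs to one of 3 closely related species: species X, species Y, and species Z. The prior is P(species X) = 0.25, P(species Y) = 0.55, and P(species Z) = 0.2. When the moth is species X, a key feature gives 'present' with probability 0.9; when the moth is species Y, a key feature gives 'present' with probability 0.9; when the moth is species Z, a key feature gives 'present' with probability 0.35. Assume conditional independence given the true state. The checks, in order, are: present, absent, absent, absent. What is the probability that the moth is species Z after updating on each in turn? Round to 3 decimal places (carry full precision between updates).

After 'present': normaliser = 0.9·0.2500 + 0.9·0.5500 + 0.35·0.2000; P(species X) ≈ 0.2848, P(species Y) ≈ 0.6266, P(species Z) ≈ 0.0886
After 'absent': normaliser = 0.1·0.2848 + 0.1·0.6266 + 0.65·0.0886; P(species X) ≈ 0.1915, P(species Y) ≈ 0.4213, P(species Z) ≈ 0.3872
After 'absent': normaliser = 0.1·0.1915 + 0.1·0.4213 + 0.65·0.3872; P(species X) ≈ 0.0612, P(species Y) ≈ 0.1346, P(species Z) ≈ 0.8042
After 'absent': normaliser = 0.1·0.0612 + 0.1·0.1346 + 0.65·0.8042; P(species X) ≈ 0.0113, P(species Y) ≈ 0.0248, P(species Z) ≈ 0.9639

0.964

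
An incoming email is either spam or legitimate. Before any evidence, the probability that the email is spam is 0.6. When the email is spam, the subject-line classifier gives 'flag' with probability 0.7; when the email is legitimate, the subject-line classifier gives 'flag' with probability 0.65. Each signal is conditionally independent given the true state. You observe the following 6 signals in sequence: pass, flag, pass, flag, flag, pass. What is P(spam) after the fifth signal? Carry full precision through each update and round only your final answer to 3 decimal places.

0.579

After 'pass': P(spam) = 0.3·0.6000 / (0.3·0.6000 + 0.35·0.4000) ≈ 0.5625
After 'flag': P(spam) = 0.7·0.5625 / (0.7·0.5625 + 0.65·0.4375) ≈ 0.5806
After 'pass': P(spam) = 0.3·0.5806 / (0.3·0.5806 + 0.35·0.4194) ≈ 0.5427
After 'flag': P(spam) = 0.7·0.5427 / (0.7·0.5427 + 0.65·0.4573) ≈ 0.5610
After 'flag': P(spam) = 0.7·0.5610 / (0.7·0.5610 + 0.65·0.4390) ≈ 0.5792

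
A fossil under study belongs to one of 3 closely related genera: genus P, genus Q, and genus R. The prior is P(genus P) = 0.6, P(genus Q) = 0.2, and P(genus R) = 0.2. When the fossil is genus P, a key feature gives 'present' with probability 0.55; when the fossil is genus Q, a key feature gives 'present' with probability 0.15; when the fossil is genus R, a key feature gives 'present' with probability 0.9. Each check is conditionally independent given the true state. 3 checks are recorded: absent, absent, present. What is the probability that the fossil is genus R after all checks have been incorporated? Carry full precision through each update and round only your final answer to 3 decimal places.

After 'absent': normaliser = 0.45·0.6000 + 0.85·0.2000 + 0.1·0.2000; P(genus P) ≈ 0.5870, P(genus Q) ≈ 0.3696, P(genus R) ≈ 0.0435
After 'absent': normaliser = 0.45·0.5870 + 0.85·0.3696 + 0.1·0.0435; P(genus P) ≈ 0.4534, P(genus Q) ≈ 0.5392, P(genus R) ≈ 0.0075
After 'present': normaliser = 0.55·0.4534 + 0.15·0.5392 + 0.9·0.0075; P(genus P) ≈ 0.7400, P(genus Q) ≈ 0.2400, P(genus R) ≈ 0.0199

0.020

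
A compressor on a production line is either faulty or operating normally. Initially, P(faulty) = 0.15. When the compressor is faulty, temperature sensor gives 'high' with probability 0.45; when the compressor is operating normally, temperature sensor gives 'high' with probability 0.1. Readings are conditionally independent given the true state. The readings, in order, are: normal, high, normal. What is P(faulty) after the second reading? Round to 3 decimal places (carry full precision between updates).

After 'normal': P(faulty) = 0.55·0.1500 / (0.55·0.1500 + 0.9·0.8500) ≈ 0.0973
After 'high': P(faulty) = 0.45·0.0973 / (0.45·0.0973 + 0.1·0.9027) ≈ 0.3267

0.327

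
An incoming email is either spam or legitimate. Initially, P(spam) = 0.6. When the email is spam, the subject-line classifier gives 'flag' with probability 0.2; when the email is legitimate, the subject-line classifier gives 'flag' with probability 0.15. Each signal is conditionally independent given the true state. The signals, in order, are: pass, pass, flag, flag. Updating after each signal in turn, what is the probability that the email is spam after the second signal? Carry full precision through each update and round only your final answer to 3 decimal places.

Each posterior becomes the prior for the next update.
After 'pass': P(spam) = 0.8·0.6000 / (0.8·0.6000 + 0.85·0.4000) ≈ 0.5854
After 'pass': P(spam) = 0.8·0.5854 / (0.8·0.5854 + 0.85·0.4146) ≈ 0.5706

0.571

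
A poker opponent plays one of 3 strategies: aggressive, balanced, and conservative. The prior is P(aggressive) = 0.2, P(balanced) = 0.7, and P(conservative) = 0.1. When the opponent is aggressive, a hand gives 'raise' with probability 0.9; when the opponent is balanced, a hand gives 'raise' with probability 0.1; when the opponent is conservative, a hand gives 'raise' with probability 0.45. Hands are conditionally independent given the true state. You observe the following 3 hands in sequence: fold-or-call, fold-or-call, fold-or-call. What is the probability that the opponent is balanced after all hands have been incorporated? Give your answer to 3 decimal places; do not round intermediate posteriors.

After 'fold-or-call': normaliser = 0.1·0.2000 + 0.9·0.7000 + 0.55·0.1000; P(aggressive) ≈ 0.0284, P(balanced) ≈ 0.8936, P(conservative) ≈ 0.0780
After 'fold-or-call': normaliser = 0.1·0.0284 + 0.9·0.8936 + 0.55·0.0780; P(aggressive) ≈ 0.0033, P(balanced) ≈ 0.9462, P(conservative) ≈ 0.0505
After 'fold-or-call': normaliser = 0.1·0.0033 + 0.9·0.9462 + 0.55·0.0505; P(aggressive) ≈ 0.0004, P(balanced) ≈ 0.9681, P(conservative) ≈ 0.0316

0.968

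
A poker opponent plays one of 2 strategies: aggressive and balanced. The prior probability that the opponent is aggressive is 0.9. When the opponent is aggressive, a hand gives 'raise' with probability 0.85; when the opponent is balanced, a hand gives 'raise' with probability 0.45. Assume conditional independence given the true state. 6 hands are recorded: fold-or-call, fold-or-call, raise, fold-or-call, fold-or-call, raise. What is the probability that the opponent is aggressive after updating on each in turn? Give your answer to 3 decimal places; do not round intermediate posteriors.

0.151

After 'fold-or-call': P(aggressive) = 0.15·0.9000 / (0.15·0.9000 + 0.55·0.1000) ≈ 0.7105
After 'fold-or-call': P(aggressive) = 0.15·0.7105 / (0.15·0.7105 + 0.55·0.2895) ≈ 0.4010
After 'raise': P(aggressive) = 0.85·0.4010 / (0.85·0.4010 + 0.45·0.5990) ≈ 0.5584
After 'fold-or-call': P(aggressive) = 0.15·0.5584 / (0.15·0.5584 + 0.55·0.4416) ≈ 0.2564
After 'fold-or-call': P(aggressive) = 0.15·0.2564 / (0.15·0.2564 + 0.55·0.7436) ≈ 0.0860
After 'raise': P(aggressive) = 0.85·0.0860 / (0.85·0.0860 + 0.45·0.9140) ≈ 0.1509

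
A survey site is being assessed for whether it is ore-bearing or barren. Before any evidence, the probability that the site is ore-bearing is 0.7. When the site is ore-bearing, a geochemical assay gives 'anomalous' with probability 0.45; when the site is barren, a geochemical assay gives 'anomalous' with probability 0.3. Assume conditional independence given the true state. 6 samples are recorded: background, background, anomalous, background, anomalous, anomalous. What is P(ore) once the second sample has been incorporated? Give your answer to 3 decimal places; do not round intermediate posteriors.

After 'background': P(ore) = 0.55·0.7000 / (0.55·0.7000 + 0.7·0.3000) ≈ 0.6471
After 'background': P(ore) = 0.55·0.6471 / (0.55·0.6471 + 0.7·0.3529) ≈ 0.5902

0.590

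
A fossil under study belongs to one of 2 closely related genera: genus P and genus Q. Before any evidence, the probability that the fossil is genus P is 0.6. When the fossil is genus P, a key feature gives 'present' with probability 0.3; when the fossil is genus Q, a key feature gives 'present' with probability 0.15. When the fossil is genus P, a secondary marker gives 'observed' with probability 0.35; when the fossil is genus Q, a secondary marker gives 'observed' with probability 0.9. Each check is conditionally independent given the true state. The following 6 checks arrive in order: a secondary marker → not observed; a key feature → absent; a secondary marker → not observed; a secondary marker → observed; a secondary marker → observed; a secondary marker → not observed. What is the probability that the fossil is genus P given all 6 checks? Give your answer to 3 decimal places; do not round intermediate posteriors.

After a secondary marker='not observed': P(genus P) = 0.65·0.6000 / (0.65·0.6000 + 0.1·0.4000) ≈ 0.9070
After a key feature='absent': P(genus P) = 0.7·0.9070 / (0.7·0.9070 + 0.85·0.0930) ≈ 0.8893
After a secondary marker='not observed': P(genus P) = 0.65·0.8893 / (0.65·0.8893 + 0.1·0.1107) ≈ 0.9812
After a secondary marker='observed': P(genus P) = 0.35·0.9812 / (0.35·0.9812 + 0.9·0.0188) ≈ 0.9530
After a secondary marker='observed': P(genus P) = 0.35·0.9530 / (0.35·0.9530 + 0.9·0.0470) ≈ 0.8876
After a secondary marker='not observed': P(genus P) = 0.65·0.8876 / (0.65·0.8876 + 0.1·0.1124) ≈ 0.9809

0.981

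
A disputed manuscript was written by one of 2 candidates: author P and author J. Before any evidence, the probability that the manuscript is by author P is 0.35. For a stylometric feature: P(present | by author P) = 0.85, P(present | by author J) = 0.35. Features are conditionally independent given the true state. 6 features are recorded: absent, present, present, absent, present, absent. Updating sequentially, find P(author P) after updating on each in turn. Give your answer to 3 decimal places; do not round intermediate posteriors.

After 'absent': P(author P) = 0.15·0.3500 / (0.15·0.3500 + 0.65·0.6500) ≈ 0.1105
After 'present': P(author P) = 0.85·0.1105 / (0.85·0.1105 + 0.35·0.8895) ≈ 0.2318
After 'present': P(author P) = 0.85·0.2318 / (0.85·0.2318 + 0.35·0.7682) ≈ 0.4229
After 'absent': P(author P) = 0.15·0.4229 / (0.15·0.4229 + 0.65·0.5771) ≈ 0.1447
After 'present': P(author P) = 0.85·0.1447 / (0.85·0.1447 + 0.35·0.8553) ≈ 0.2912
After 'absent': P(author P) = 0.15·0.2912 / (0.15·0.2912 + 0.65·0.7088) ≈ 0.0866

0.087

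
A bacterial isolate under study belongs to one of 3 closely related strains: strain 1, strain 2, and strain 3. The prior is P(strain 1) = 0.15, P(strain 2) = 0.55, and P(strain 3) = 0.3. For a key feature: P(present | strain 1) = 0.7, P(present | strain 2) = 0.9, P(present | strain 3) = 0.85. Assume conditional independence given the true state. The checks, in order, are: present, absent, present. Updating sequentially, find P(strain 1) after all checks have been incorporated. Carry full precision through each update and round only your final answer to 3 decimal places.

Apply Bayes' rule sequentially, carrying P(strain 1) forward.
After 'present': normaliser = 0.7·0.1500 + 0.9·0.5500 + 0.85·0.3000; P(strain 1) ≈ 0.1228, P(strain 2) ≈ 0.5789, P(strain 3) ≈ 0.2982
After 'absent': normaliser = 0.3·0.1228 + 0.1·0.5789 + 0.15·0.2982; P(strain 1) ≈ 0.2642, P(strain 2) ≈ 0.4151, P(strain 3) ≈ 0.3208
After 'present': normaliser = 0.7·0.2642 + 0.9·0.4151 + 0.85·0.3208; P(strain 1) ≈ 0.2225, P(strain 2) ≈ 0.4495, P(strain 3) ≈ 0.3280

0.222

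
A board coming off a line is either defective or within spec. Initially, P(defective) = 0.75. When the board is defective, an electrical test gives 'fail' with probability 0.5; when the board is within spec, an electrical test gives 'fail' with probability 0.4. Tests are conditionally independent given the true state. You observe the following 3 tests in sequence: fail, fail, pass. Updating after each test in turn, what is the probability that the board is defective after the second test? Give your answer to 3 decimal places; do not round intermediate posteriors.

0.824

After 'fail': P(defective) = 0.5·0.7500 / (0.5·0.7500 + 0.4·0.2500) ≈ 0.7895
After 'fail': P(defective) = 0.5·0.7895 / (0.5·0.7895 + 0.4·0.2105) ≈ 0.8242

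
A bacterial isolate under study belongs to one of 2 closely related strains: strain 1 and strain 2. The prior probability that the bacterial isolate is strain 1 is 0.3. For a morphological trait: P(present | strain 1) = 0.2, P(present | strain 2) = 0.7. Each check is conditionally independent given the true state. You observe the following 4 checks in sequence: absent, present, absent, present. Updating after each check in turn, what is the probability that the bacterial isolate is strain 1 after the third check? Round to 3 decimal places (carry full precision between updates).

0.465

Each posterior becomes the prior for the next update.
After 'absent': P(strain 1) = 0.8·0.3000 / (0.8·0.3000 + 0.3·0.7000) ≈ 0.5333
After 'present': P(strain 1) = 0.2·0.5333 / (0.2·0.5333 + 0.7·0.4667) ≈ 0.2462
After 'absent': P(strain 1) = 0.8·0.2462 / (0.8·0.2462 + 0.3·0.7538) ≈ 0.4655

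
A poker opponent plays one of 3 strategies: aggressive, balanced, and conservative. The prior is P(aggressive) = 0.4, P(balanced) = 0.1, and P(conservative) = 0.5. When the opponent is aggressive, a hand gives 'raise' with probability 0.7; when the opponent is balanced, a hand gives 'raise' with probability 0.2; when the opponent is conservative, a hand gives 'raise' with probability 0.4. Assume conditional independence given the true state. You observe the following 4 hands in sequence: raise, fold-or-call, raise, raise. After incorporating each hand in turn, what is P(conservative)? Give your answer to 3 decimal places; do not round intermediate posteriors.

0.315

After 'raise': normaliser = 0.7·0.4000 + 0.2·0.1000 + 0.4·0.5000; P(aggressive) ≈ 0.5600, P(balanced) ≈ 0.0400, P(conservative) ≈ 0.4000
After 'fold-or-call': normaliser = 0.3·0.5600 + 0.8·0.0400 + 0.6·0.4000; P(aggressive) ≈ 0.3818, P(balanced) ≈ 0.0727, P(conservative) ≈ 0.5455
After 'raise': normaliser = 0.7·0.3818 + 0.2·0.0727 + 0.4·0.5455; P(aggressive) ≈ 0.5345, P(balanced) ≈ 0.0291, P(conservative) ≈ 0.4364
After 'raise': normaliser = 0.7·0.5345 + 0.2·0.0291 + 0.4·0.4364; P(aggressive) ≈ 0.6748, P(balanced) ≈ 0.0105, P(conservative) ≈ 0.3148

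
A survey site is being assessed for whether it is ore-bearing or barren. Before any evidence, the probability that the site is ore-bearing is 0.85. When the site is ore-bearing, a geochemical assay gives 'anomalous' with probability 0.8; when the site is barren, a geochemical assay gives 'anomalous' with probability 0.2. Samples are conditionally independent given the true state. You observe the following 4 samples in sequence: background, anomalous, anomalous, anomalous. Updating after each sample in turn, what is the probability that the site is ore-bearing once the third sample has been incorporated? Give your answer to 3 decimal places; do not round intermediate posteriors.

After 'background': P(ore) = 0.2·0.8500 / (0.2·0.8500 + 0.8·0.1500) ≈ 0.5862
After 'anomalous': P(ore) = 0.8·0.5862 / (0.8·0.5862 + 0.2·0.4138) ≈ 0.8500
After 'anomalous': P(ore) = 0.8·0.8500 / (0.8·0.8500 + 0.2·0.1500) ≈ 0.9577

0.958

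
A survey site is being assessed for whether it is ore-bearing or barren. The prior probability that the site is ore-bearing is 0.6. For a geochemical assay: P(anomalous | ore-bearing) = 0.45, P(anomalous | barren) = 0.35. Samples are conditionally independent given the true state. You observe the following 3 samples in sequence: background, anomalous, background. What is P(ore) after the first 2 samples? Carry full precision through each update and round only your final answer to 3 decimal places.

After 'background': P(ore) = 0.55·0.6000 / (0.55·0.6000 + 0.65·0.4000) ≈ 0.5593
After 'anomalous': P(ore) = 0.45·0.5593 / (0.45·0.5593 + 0.35·0.4407) ≈ 0.6200

0.620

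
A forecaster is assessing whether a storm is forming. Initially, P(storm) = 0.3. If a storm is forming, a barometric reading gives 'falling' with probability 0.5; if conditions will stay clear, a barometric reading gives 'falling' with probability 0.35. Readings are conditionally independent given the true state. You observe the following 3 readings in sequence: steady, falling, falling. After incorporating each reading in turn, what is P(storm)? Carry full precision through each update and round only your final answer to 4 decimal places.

0.4022

After 'steady': P(storm) = 0.5·0.3000 / (0.5·0.3000 + 0.65·0.7000) ≈ 0.2479
After 'falling': P(storm) = 0.5·0.2479 / (0.5·0.2479 + 0.35·0.7521) ≈ 0.3202
After 'falling': P(storm) = 0.5·0.3202 / (0.5·0.3202 + 0.35·0.6798) ≈ 0.4022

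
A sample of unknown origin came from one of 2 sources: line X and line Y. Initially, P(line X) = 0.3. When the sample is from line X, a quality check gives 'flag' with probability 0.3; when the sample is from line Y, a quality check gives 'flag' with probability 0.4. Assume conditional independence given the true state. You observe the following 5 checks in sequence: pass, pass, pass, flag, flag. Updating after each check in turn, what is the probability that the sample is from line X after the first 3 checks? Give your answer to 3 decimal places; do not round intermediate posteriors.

Apply Bayes' rule sequentially, carrying P(line X) forward.
After 'pass': P(line X) = 0.7·0.3000 / (0.7·0.3000 + 0.6·0.7000) ≈ 0.3333
After 'pass': P(line X) = 0.7·0.3333 / (0.7·0.3333 + 0.6·0.6667) ≈ 0.3684
After 'pass': P(line X) = 0.7·0.3684 / (0.7·0.3684 + 0.6·0.6316) ≈ 0.4050

0.405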